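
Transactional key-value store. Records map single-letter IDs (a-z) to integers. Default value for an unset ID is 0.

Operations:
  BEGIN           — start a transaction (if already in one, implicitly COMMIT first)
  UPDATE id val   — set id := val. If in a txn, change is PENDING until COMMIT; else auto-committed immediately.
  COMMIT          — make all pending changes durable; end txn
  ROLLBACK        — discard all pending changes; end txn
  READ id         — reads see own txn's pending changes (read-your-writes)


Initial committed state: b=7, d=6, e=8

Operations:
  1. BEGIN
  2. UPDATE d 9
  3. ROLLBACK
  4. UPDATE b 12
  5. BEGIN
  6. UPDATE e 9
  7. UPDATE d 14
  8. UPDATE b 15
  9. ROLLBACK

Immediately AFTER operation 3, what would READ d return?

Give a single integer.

Answer: 6

Derivation:
Initial committed: {b=7, d=6, e=8}
Op 1: BEGIN: in_txn=True, pending={}
Op 2: UPDATE d=9 (pending; pending now {d=9})
Op 3: ROLLBACK: discarded pending ['d']; in_txn=False
After op 3: visible(d) = 6 (pending={}, committed={b=7, d=6, e=8})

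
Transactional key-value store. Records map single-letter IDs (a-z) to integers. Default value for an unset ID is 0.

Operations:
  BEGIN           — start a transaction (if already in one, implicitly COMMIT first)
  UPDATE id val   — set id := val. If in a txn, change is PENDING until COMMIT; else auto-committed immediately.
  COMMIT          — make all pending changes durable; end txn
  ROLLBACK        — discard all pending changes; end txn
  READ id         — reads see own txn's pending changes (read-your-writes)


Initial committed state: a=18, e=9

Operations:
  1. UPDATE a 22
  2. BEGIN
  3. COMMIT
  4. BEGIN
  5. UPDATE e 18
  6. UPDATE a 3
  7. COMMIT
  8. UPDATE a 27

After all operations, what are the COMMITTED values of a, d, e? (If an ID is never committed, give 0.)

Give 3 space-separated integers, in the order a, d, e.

Initial committed: {a=18, e=9}
Op 1: UPDATE a=22 (auto-commit; committed a=22)
Op 2: BEGIN: in_txn=True, pending={}
Op 3: COMMIT: merged [] into committed; committed now {a=22, e=9}
Op 4: BEGIN: in_txn=True, pending={}
Op 5: UPDATE e=18 (pending; pending now {e=18})
Op 6: UPDATE a=3 (pending; pending now {a=3, e=18})
Op 7: COMMIT: merged ['a', 'e'] into committed; committed now {a=3, e=18}
Op 8: UPDATE a=27 (auto-commit; committed a=27)
Final committed: {a=27, e=18}

Answer: 27 0 18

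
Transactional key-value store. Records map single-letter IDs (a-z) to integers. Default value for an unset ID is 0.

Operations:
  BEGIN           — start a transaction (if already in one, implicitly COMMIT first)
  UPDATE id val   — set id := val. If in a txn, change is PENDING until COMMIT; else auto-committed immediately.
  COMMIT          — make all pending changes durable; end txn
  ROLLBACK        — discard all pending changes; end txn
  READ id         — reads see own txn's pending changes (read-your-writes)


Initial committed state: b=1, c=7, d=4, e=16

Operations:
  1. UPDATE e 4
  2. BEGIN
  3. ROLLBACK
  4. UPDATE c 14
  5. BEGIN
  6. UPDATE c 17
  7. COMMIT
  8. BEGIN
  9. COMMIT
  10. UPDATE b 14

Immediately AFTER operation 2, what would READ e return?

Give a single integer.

Answer: 4

Derivation:
Initial committed: {b=1, c=7, d=4, e=16}
Op 1: UPDATE e=4 (auto-commit; committed e=4)
Op 2: BEGIN: in_txn=True, pending={}
After op 2: visible(e) = 4 (pending={}, committed={b=1, c=7, d=4, e=4})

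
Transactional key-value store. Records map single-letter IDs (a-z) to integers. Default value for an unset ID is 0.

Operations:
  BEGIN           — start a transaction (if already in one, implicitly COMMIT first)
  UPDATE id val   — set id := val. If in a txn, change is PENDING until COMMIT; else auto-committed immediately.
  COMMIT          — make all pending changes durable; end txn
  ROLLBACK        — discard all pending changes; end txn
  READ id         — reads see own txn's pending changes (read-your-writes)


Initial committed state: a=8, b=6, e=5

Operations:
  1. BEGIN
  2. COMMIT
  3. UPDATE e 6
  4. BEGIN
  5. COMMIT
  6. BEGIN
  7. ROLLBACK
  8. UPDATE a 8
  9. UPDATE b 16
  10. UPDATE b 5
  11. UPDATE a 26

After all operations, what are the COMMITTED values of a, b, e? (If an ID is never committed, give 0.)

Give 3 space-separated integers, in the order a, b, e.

Answer: 26 5 6

Derivation:
Initial committed: {a=8, b=6, e=5}
Op 1: BEGIN: in_txn=True, pending={}
Op 2: COMMIT: merged [] into committed; committed now {a=8, b=6, e=5}
Op 3: UPDATE e=6 (auto-commit; committed e=6)
Op 4: BEGIN: in_txn=True, pending={}
Op 5: COMMIT: merged [] into committed; committed now {a=8, b=6, e=6}
Op 6: BEGIN: in_txn=True, pending={}
Op 7: ROLLBACK: discarded pending []; in_txn=False
Op 8: UPDATE a=8 (auto-commit; committed a=8)
Op 9: UPDATE b=16 (auto-commit; committed b=16)
Op 10: UPDATE b=5 (auto-commit; committed b=5)
Op 11: UPDATE a=26 (auto-commit; committed a=26)
Final committed: {a=26, b=5, e=6}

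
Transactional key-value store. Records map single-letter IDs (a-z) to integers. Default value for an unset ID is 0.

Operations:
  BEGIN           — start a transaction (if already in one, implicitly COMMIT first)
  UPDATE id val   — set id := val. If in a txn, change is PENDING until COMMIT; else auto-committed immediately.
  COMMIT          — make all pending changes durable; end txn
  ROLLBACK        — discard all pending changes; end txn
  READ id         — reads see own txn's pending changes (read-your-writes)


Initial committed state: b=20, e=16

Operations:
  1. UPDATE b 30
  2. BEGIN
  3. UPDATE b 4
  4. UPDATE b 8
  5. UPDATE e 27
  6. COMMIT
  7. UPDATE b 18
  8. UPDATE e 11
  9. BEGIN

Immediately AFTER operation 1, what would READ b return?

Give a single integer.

Answer: 30

Derivation:
Initial committed: {b=20, e=16}
Op 1: UPDATE b=30 (auto-commit; committed b=30)
After op 1: visible(b) = 30 (pending={}, committed={b=30, e=16})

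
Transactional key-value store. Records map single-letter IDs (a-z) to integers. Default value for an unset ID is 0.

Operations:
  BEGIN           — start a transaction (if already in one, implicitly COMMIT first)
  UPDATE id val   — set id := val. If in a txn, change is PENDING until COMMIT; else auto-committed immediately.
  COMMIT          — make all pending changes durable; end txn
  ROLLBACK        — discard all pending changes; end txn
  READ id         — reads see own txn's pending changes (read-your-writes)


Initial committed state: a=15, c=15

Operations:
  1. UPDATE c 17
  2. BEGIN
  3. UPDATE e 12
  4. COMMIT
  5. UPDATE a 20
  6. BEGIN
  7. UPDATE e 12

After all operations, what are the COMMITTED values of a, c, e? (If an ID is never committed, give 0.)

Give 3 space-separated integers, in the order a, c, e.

Initial committed: {a=15, c=15}
Op 1: UPDATE c=17 (auto-commit; committed c=17)
Op 2: BEGIN: in_txn=True, pending={}
Op 3: UPDATE e=12 (pending; pending now {e=12})
Op 4: COMMIT: merged ['e'] into committed; committed now {a=15, c=17, e=12}
Op 5: UPDATE a=20 (auto-commit; committed a=20)
Op 6: BEGIN: in_txn=True, pending={}
Op 7: UPDATE e=12 (pending; pending now {e=12})
Final committed: {a=20, c=17, e=12}

Answer: 20 17 12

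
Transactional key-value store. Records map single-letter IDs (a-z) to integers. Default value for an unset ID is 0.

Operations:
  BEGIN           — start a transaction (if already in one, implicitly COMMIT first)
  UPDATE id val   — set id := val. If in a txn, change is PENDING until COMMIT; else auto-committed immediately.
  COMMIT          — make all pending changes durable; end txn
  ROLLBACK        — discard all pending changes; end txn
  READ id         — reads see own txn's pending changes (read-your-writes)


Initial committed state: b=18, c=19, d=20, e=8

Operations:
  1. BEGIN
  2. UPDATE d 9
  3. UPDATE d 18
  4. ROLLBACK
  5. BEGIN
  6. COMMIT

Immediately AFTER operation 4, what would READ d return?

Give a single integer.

Initial committed: {b=18, c=19, d=20, e=8}
Op 1: BEGIN: in_txn=True, pending={}
Op 2: UPDATE d=9 (pending; pending now {d=9})
Op 3: UPDATE d=18 (pending; pending now {d=18})
Op 4: ROLLBACK: discarded pending ['d']; in_txn=False
After op 4: visible(d) = 20 (pending={}, committed={b=18, c=19, d=20, e=8})

Answer: 20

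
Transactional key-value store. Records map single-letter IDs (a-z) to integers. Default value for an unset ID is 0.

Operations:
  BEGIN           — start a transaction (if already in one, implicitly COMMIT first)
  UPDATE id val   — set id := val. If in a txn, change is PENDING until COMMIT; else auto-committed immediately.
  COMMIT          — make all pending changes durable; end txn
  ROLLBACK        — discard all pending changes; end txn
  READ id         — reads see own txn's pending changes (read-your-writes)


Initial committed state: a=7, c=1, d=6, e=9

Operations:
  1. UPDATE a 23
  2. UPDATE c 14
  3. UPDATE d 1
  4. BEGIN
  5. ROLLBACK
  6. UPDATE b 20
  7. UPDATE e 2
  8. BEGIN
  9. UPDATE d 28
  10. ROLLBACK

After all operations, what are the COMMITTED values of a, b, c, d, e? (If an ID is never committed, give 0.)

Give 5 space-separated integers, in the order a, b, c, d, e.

Initial committed: {a=7, c=1, d=6, e=9}
Op 1: UPDATE a=23 (auto-commit; committed a=23)
Op 2: UPDATE c=14 (auto-commit; committed c=14)
Op 3: UPDATE d=1 (auto-commit; committed d=1)
Op 4: BEGIN: in_txn=True, pending={}
Op 5: ROLLBACK: discarded pending []; in_txn=False
Op 6: UPDATE b=20 (auto-commit; committed b=20)
Op 7: UPDATE e=2 (auto-commit; committed e=2)
Op 8: BEGIN: in_txn=True, pending={}
Op 9: UPDATE d=28 (pending; pending now {d=28})
Op 10: ROLLBACK: discarded pending ['d']; in_txn=False
Final committed: {a=23, b=20, c=14, d=1, e=2}

Answer: 23 20 14 1 2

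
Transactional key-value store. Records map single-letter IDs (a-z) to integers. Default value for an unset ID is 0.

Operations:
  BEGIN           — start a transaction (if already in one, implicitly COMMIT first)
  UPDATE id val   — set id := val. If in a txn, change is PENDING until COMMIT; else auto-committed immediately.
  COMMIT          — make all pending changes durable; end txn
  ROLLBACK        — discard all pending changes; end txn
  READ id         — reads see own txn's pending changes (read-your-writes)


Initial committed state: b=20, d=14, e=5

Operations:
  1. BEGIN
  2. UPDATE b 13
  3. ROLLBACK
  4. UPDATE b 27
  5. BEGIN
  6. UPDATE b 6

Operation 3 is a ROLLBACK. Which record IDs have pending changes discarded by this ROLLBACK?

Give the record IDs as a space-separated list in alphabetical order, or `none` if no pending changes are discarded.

Answer: b

Derivation:
Initial committed: {b=20, d=14, e=5}
Op 1: BEGIN: in_txn=True, pending={}
Op 2: UPDATE b=13 (pending; pending now {b=13})
Op 3: ROLLBACK: discarded pending ['b']; in_txn=False
Op 4: UPDATE b=27 (auto-commit; committed b=27)
Op 5: BEGIN: in_txn=True, pending={}
Op 6: UPDATE b=6 (pending; pending now {b=6})
ROLLBACK at op 3 discards: ['b']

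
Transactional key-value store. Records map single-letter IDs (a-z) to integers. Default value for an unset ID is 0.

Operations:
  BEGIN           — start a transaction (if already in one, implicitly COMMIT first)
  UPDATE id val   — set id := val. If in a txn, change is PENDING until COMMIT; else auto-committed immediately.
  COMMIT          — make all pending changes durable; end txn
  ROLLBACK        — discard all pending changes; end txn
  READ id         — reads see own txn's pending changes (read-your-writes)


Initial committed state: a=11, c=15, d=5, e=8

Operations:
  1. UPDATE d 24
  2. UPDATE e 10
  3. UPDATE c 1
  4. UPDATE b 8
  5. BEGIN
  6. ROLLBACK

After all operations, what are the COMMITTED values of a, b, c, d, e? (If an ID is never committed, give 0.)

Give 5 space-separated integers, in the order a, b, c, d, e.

Initial committed: {a=11, c=15, d=5, e=8}
Op 1: UPDATE d=24 (auto-commit; committed d=24)
Op 2: UPDATE e=10 (auto-commit; committed e=10)
Op 3: UPDATE c=1 (auto-commit; committed c=1)
Op 4: UPDATE b=8 (auto-commit; committed b=8)
Op 5: BEGIN: in_txn=True, pending={}
Op 6: ROLLBACK: discarded pending []; in_txn=False
Final committed: {a=11, b=8, c=1, d=24, e=10}

Answer: 11 8 1 24 10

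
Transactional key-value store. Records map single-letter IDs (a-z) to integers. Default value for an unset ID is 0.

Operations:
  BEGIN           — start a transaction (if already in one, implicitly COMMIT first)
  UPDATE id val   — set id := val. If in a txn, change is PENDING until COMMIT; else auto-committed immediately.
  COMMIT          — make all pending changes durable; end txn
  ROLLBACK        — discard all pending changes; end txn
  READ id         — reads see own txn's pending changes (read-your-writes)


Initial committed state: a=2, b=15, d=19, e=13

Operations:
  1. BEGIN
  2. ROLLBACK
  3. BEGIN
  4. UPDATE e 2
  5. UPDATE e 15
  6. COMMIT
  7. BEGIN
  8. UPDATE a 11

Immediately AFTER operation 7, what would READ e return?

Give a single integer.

Initial committed: {a=2, b=15, d=19, e=13}
Op 1: BEGIN: in_txn=True, pending={}
Op 2: ROLLBACK: discarded pending []; in_txn=False
Op 3: BEGIN: in_txn=True, pending={}
Op 4: UPDATE e=2 (pending; pending now {e=2})
Op 5: UPDATE e=15 (pending; pending now {e=15})
Op 6: COMMIT: merged ['e'] into committed; committed now {a=2, b=15, d=19, e=15}
Op 7: BEGIN: in_txn=True, pending={}
After op 7: visible(e) = 15 (pending={}, committed={a=2, b=15, d=19, e=15})

Answer: 15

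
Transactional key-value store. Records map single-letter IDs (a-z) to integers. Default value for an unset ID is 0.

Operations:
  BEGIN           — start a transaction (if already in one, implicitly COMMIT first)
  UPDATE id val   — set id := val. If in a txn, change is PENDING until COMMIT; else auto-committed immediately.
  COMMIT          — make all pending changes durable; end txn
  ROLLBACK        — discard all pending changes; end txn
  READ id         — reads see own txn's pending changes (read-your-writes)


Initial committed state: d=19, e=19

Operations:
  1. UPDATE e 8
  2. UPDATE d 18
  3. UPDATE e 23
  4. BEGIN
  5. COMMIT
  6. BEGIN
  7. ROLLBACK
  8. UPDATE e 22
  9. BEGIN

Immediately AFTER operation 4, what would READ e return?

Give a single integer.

Initial committed: {d=19, e=19}
Op 1: UPDATE e=8 (auto-commit; committed e=8)
Op 2: UPDATE d=18 (auto-commit; committed d=18)
Op 3: UPDATE e=23 (auto-commit; committed e=23)
Op 4: BEGIN: in_txn=True, pending={}
After op 4: visible(e) = 23 (pending={}, committed={d=18, e=23})

Answer: 23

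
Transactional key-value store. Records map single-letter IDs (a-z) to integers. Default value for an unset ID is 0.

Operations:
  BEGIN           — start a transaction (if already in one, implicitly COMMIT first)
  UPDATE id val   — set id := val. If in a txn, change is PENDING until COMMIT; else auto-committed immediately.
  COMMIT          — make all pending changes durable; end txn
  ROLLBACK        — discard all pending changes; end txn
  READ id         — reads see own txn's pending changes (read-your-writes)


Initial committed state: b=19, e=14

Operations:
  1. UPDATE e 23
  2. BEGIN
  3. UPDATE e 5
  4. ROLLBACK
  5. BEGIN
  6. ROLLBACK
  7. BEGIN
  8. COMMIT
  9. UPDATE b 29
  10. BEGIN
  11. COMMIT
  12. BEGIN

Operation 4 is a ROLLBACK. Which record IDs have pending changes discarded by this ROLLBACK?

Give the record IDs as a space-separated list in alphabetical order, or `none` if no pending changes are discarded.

Answer: e

Derivation:
Initial committed: {b=19, e=14}
Op 1: UPDATE e=23 (auto-commit; committed e=23)
Op 2: BEGIN: in_txn=True, pending={}
Op 3: UPDATE e=5 (pending; pending now {e=5})
Op 4: ROLLBACK: discarded pending ['e']; in_txn=False
Op 5: BEGIN: in_txn=True, pending={}
Op 6: ROLLBACK: discarded pending []; in_txn=False
Op 7: BEGIN: in_txn=True, pending={}
Op 8: COMMIT: merged [] into committed; committed now {b=19, e=23}
Op 9: UPDATE b=29 (auto-commit; committed b=29)
Op 10: BEGIN: in_txn=True, pending={}
Op 11: COMMIT: merged [] into committed; committed now {b=29, e=23}
Op 12: BEGIN: in_txn=True, pending={}
ROLLBACK at op 4 discards: ['e']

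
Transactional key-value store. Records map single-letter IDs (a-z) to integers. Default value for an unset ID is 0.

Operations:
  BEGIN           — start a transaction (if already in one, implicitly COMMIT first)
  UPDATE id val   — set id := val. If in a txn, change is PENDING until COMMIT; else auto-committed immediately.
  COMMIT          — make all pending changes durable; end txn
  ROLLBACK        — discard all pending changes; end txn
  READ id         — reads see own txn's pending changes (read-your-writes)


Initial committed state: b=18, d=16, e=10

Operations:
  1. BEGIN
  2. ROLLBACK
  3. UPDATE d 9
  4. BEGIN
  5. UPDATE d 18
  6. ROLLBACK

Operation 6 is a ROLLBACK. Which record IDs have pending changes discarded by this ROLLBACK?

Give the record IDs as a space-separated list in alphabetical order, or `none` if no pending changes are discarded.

Answer: d

Derivation:
Initial committed: {b=18, d=16, e=10}
Op 1: BEGIN: in_txn=True, pending={}
Op 2: ROLLBACK: discarded pending []; in_txn=False
Op 3: UPDATE d=9 (auto-commit; committed d=9)
Op 4: BEGIN: in_txn=True, pending={}
Op 5: UPDATE d=18 (pending; pending now {d=18})
Op 6: ROLLBACK: discarded pending ['d']; in_txn=False
ROLLBACK at op 6 discards: ['d']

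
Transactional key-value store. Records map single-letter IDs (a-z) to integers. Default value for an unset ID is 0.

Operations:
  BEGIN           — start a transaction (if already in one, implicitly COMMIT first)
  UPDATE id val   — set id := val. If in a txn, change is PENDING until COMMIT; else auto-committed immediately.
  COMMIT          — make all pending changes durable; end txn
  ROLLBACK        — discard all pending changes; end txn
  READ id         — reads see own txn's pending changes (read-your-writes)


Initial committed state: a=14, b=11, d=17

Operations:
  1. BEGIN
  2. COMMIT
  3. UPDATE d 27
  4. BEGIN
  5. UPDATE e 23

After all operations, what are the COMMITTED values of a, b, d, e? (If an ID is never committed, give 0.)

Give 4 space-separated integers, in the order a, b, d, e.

Answer: 14 11 27 0

Derivation:
Initial committed: {a=14, b=11, d=17}
Op 1: BEGIN: in_txn=True, pending={}
Op 2: COMMIT: merged [] into committed; committed now {a=14, b=11, d=17}
Op 3: UPDATE d=27 (auto-commit; committed d=27)
Op 4: BEGIN: in_txn=True, pending={}
Op 5: UPDATE e=23 (pending; pending now {e=23})
Final committed: {a=14, b=11, d=27}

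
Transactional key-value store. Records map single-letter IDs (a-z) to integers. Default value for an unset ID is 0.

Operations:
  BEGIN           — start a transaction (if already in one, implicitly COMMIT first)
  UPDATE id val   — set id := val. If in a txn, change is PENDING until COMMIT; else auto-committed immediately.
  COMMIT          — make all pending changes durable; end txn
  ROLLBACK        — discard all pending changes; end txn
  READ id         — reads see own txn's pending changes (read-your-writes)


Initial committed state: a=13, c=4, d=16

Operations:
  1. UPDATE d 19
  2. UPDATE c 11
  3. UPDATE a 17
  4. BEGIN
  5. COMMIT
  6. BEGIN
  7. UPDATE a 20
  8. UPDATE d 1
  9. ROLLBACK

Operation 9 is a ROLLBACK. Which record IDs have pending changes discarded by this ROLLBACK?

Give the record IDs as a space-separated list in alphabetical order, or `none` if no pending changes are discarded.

Answer: a d

Derivation:
Initial committed: {a=13, c=4, d=16}
Op 1: UPDATE d=19 (auto-commit; committed d=19)
Op 2: UPDATE c=11 (auto-commit; committed c=11)
Op 3: UPDATE a=17 (auto-commit; committed a=17)
Op 4: BEGIN: in_txn=True, pending={}
Op 5: COMMIT: merged [] into committed; committed now {a=17, c=11, d=19}
Op 6: BEGIN: in_txn=True, pending={}
Op 7: UPDATE a=20 (pending; pending now {a=20})
Op 8: UPDATE d=1 (pending; pending now {a=20, d=1})
Op 9: ROLLBACK: discarded pending ['a', 'd']; in_txn=False
ROLLBACK at op 9 discards: ['a', 'd']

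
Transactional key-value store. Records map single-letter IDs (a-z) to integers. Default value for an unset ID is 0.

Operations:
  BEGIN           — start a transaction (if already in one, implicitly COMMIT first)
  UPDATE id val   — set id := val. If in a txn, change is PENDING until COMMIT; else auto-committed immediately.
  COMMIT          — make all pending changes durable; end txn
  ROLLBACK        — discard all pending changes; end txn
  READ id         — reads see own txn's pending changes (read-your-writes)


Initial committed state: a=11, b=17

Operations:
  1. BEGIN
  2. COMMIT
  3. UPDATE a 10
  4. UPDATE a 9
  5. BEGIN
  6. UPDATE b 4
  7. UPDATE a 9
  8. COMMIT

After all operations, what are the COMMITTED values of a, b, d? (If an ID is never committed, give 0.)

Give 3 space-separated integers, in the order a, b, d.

Initial committed: {a=11, b=17}
Op 1: BEGIN: in_txn=True, pending={}
Op 2: COMMIT: merged [] into committed; committed now {a=11, b=17}
Op 3: UPDATE a=10 (auto-commit; committed a=10)
Op 4: UPDATE a=9 (auto-commit; committed a=9)
Op 5: BEGIN: in_txn=True, pending={}
Op 6: UPDATE b=4 (pending; pending now {b=4})
Op 7: UPDATE a=9 (pending; pending now {a=9, b=4})
Op 8: COMMIT: merged ['a', 'b'] into committed; committed now {a=9, b=4}
Final committed: {a=9, b=4}

Answer: 9 4 0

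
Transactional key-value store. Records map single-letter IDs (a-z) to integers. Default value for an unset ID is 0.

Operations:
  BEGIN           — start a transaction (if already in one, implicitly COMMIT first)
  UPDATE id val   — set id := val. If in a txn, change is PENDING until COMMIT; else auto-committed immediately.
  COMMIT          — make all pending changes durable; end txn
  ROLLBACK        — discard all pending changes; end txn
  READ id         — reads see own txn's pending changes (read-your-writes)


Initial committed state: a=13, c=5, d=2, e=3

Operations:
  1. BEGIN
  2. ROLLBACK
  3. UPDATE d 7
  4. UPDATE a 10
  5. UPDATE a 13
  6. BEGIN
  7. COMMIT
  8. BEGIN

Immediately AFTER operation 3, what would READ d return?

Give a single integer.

Initial committed: {a=13, c=5, d=2, e=3}
Op 1: BEGIN: in_txn=True, pending={}
Op 2: ROLLBACK: discarded pending []; in_txn=False
Op 3: UPDATE d=7 (auto-commit; committed d=7)
After op 3: visible(d) = 7 (pending={}, committed={a=13, c=5, d=7, e=3})

Answer: 7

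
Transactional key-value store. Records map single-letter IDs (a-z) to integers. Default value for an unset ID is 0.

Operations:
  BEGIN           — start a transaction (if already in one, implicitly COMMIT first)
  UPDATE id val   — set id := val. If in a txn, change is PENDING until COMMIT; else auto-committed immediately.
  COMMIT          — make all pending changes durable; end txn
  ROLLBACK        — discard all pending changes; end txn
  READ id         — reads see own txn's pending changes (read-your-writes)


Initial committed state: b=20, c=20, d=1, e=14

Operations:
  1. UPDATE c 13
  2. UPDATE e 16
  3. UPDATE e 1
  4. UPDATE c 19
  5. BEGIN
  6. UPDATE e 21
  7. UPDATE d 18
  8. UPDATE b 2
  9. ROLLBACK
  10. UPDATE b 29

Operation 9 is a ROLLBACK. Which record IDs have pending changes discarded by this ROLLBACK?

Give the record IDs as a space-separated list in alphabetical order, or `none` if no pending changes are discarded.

Answer: b d e

Derivation:
Initial committed: {b=20, c=20, d=1, e=14}
Op 1: UPDATE c=13 (auto-commit; committed c=13)
Op 2: UPDATE e=16 (auto-commit; committed e=16)
Op 3: UPDATE e=1 (auto-commit; committed e=1)
Op 4: UPDATE c=19 (auto-commit; committed c=19)
Op 5: BEGIN: in_txn=True, pending={}
Op 6: UPDATE e=21 (pending; pending now {e=21})
Op 7: UPDATE d=18 (pending; pending now {d=18, e=21})
Op 8: UPDATE b=2 (pending; pending now {b=2, d=18, e=21})
Op 9: ROLLBACK: discarded pending ['b', 'd', 'e']; in_txn=False
Op 10: UPDATE b=29 (auto-commit; committed b=29)
ROLLBACK at op 9 discards: ['b', 'd', 'e']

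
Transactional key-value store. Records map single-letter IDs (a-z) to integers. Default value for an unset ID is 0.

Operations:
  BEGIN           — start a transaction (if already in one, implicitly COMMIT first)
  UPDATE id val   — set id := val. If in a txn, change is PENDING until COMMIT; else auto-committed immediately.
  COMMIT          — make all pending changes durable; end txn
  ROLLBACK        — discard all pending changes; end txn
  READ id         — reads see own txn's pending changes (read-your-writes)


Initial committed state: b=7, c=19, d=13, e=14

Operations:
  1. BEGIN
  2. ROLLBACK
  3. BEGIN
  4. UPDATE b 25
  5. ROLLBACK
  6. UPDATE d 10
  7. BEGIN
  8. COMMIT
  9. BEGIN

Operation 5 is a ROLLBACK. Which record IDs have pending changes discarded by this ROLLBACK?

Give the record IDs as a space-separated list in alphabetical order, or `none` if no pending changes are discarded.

Initial committed: {b=7, c=19, d=13, e=14}
Op 1: BEGIN: in_txn=True, pending={}
Op 2: ROLLBACK: discarded pending []; in_txn=False
Op 3: BEGIN: in_txn=True, pending={}
Op 4: UPDATE b=25 (pending; pending now {b=25})
Op 5: ROLLBACK: discarded pending ['b']; in_txn=False
Op 6: UPDATE d=10 (auto-commit; committed d=10)
Op 7: BEGIN: in_txn=True, pending={}
Op 8: COMMIT: merged [] into committed; committed now {b=7, c=19, d=10, e=14}
Op 9: BEGIN: in_txn=True, pending={}
ROLLBACK at op 5 discards: ['b']

Answer: b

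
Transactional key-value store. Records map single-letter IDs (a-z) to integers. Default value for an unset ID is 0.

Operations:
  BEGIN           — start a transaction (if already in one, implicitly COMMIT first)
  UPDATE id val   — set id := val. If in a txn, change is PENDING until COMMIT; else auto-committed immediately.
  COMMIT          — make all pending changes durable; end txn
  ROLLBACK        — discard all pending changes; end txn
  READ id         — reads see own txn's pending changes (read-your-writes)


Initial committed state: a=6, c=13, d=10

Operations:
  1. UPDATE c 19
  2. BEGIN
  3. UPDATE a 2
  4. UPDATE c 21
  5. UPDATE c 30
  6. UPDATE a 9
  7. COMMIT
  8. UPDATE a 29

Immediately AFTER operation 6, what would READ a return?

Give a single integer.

Initial committed: {a=6, c=13, d=10}
Op 1: UPDATE c=19 (auto-commit; committed c=19)
Op 2: BEGIN: in_txn=True, pending={}
Op 3: UPDATE a=2 (pending; pending now {a=2})
Op 4: UPDATE c=21 (pending; pending now {a=2, c=21})
Op 5: UPDATE c=30 (pending; pending now {a=2, c=30})
Op 6: UPDATE a=9 (pending; pending now {a=9, c=30})
After op 6: visible(a) = 9 (pending={a=9, c=30}, committed={a=6, c=19, d=10})

Answer: 9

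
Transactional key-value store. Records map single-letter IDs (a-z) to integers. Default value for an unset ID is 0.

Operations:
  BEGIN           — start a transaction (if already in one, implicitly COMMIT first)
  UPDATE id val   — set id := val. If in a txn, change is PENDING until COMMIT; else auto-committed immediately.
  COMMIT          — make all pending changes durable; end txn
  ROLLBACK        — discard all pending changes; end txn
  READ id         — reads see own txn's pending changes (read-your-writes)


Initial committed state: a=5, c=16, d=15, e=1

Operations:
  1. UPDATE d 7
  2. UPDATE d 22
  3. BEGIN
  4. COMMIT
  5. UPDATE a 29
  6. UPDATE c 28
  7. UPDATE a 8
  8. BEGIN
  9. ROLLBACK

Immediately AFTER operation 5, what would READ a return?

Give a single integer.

Initial committed: {a=5, c=16, d=15, e=1}
Op 1: UPDATE d=7 (auto-commit; committed d=7)
Op 2: UPDATE d=22 (auto-commit; committed d=22)
Op 3: BEGIN: in_txn=True, pending={}
Op 4: COMMIT: merged [] into committed; committed now {a=5, c=16, d=22, e=1}
Op 5: UPDATE a=29 (auto-commit; committed a=29)
After op 5: visible(a) = 29 (pending={}, committed={a=29, c=16, d=22, e=1})

Answer: 29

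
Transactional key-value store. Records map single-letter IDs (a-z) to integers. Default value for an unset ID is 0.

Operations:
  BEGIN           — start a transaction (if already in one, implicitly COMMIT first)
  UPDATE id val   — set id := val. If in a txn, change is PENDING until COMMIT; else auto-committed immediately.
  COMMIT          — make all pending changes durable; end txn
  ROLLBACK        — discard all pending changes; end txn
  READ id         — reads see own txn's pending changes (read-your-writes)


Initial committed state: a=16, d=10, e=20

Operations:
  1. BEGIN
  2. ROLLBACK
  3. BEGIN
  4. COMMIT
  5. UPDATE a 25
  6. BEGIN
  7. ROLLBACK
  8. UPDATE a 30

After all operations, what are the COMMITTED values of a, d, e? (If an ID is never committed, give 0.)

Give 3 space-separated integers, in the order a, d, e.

Initial committed: {a=16, d=10, e=20}
Op 1: BEGIN: in_txn=True, pending={}
Op 2: ROLLBACK: discarded pending []; in_txn=False
Op 3: BEGIN: in_txn=True, pending={}
Op 4: COMMIT: merged [] into committed; committed now {a=16, d=10, e=20}
Op 5: UPDATE a=25 (auto-commit; committed a=25)
Op 6: BEGIN: in_txn=True, pending={}
Op 7: ROLLBACK: discarded pending []; in_txn=False
Op 8: UPDATE a=30 (auto-commit; committed a=30)
Final committed: {a=30, d=10, e=20}

Answer: 30 10 20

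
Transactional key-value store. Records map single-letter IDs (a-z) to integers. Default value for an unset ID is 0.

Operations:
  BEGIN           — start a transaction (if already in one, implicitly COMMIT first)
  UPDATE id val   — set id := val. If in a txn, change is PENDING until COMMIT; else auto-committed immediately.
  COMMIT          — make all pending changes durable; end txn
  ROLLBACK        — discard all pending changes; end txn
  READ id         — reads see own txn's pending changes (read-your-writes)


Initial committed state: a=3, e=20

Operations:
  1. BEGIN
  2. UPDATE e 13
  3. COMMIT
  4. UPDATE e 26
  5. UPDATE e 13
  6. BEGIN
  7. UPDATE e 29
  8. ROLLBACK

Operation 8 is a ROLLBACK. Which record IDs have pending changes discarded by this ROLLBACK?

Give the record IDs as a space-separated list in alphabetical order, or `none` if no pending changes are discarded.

Initial committed: {a=3, e=20}
Op 1: BEGIN: in_txn=True, pending={}
Op 2: UPDATE e=13 (pending; pending now {e=13})
Op 3: COMMIT: merged ['e'] into committed; committed now {a=3, e=13}
Op 4: UPDATE e=26 (auto-commit; committed e=26)
Op 5: UPDATE e=13 (auto-commit; committed e=13)
Op 6: BEGIN: in_txn=True, pending={}
Op 7: UPDATE e=29 (pending; pending now {e=29})
Op 8: ROLLBACK: discarded pending ['e']; in_txn=False
ROLLBACK at op 8 discards: ['e']

Answer: e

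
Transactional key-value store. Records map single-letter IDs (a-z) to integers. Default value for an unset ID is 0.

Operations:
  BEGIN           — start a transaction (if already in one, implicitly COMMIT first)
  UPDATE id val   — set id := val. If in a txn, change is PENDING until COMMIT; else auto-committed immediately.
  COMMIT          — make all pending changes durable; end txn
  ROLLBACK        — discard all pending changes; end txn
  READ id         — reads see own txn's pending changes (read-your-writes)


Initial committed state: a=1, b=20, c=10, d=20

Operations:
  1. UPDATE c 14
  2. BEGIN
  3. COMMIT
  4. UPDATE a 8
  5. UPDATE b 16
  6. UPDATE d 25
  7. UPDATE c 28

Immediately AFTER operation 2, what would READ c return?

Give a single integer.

Initial committed: {a=1, b=20, c=10, d=20}
Op 1: UPDATE c=14 (auto-commit; committed c=14)
Op 2: BEGIN: in_txn=True, pending={}
After op 2: visible(c) = 14 (pending={}, committed={a=1, b=20, c=14, d=20})

Answer: 14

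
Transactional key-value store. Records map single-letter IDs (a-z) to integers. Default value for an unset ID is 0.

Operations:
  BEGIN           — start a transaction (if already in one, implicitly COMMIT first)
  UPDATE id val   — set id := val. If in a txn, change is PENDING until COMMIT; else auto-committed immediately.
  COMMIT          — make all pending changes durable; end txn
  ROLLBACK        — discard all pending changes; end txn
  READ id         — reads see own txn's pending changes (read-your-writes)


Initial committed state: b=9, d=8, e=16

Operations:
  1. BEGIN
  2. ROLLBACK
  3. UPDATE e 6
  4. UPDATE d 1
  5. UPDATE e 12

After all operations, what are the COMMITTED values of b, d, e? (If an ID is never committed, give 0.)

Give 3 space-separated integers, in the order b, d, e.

Answer: 9 1 12

Derivation:
Initial committed: {b=9, d=8, e=16}
Op 1: BEGIN: in_txn=True, pending={}
Op 2: ROLLBACK: discarded pending []; in_txn=False
Op 3: UPDATE e=6 (auto-commit; committed e=6)
Op 4: UPDATE d=1 (auto-commit; committed d=1)
Op 5: UPDATE e=12 (auto-commit; committed e=12)
Final committed: {b=9, d=1, e=12}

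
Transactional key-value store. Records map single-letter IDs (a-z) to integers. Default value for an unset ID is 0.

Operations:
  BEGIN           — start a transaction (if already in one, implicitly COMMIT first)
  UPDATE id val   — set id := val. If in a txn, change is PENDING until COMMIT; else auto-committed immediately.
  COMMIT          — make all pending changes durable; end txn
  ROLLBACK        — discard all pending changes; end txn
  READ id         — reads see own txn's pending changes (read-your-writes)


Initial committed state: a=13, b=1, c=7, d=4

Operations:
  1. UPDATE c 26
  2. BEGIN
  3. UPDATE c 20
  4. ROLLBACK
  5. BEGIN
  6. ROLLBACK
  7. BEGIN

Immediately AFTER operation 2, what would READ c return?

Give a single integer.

Answer: 26

Derivation:
Initial committed: {a=13, b=1, c=7, d=4}
Op 1: UPDATE c=26 (auto-commit; committed c=26)
Op 2: BEGIN: in_txn=True, pending={}
After op 2: visible(c) = 26 (pending={}, committed={a=13, b=1, c=26, d=4})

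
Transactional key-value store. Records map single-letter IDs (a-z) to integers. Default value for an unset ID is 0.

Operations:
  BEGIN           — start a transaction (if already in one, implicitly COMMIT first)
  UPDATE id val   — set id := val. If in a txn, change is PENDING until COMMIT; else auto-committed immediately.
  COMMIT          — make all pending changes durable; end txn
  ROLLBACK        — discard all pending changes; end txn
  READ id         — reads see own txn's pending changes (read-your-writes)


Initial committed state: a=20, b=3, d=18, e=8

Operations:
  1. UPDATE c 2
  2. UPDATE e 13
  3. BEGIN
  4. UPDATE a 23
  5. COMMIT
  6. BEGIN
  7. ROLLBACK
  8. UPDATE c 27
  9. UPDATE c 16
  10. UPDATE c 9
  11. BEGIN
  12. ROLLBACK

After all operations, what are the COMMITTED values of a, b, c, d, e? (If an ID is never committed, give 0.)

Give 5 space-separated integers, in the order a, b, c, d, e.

Initial committed: {a=20, b=3, d=18, e=8}
Op 1: UPDATE c=2 (auto-commit; committed c=2)
Op 2: UPDATE e=13 (auto-commit; committed e=13)
Op 3: BEGIN: in_txn=True, pending={}
Op 4: UPDATE a=23 (pending; pending now {a=23})
Op 5: COMMIT: merged ['a'] into committed; committed now {a=23, b=3, c=2, d=18, e=13}
Op 6: BEGIN: in_txn=True, pending={}
Op 7: ROLLBACK: discarded pending []; in_txn=False
Op 8: UPDATE c=27 (auto-commit; committed c=27)
Op 9: UPDATE c=16 (auto-commit; committed c=16)
Op 10: UPDATE c=9 (auto-commit; committed c=9)
Op 11: BEGIN: in_txn=True, pending={}
Op 12: ROLLBACK: discarded pending []; in_txn=False
Final committed: {a=23, b=3, c=9, d=18, e=13}

Answer: 23 3 9 18 13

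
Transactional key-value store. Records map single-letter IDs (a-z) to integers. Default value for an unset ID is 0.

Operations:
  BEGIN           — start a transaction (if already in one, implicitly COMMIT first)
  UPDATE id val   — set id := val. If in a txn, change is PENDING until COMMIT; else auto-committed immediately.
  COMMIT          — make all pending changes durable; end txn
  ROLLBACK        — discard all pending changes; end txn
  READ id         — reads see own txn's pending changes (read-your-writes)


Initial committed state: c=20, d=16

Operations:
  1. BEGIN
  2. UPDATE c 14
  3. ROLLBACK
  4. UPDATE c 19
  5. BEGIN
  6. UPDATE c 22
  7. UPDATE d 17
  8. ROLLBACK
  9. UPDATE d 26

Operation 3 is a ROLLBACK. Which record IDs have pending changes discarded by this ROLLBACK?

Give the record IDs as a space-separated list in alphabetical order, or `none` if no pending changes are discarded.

Answer: c

Derivation:
Initial committed: {c=20, d=16}
Op 1: BEGIN: in_txn=True, pending={}
Op 2: UPDATE c=14 (pending; pending now {c=14})
Op 3: ROLLBACK: discarded pending ['c']; in_txn=False
Op 4: UPDATE c=19 (auto-commit; committed c=19)
Op 5: BEGIN: in_txn=True, pending={}
Op 6: UPDATE c=22 (pending; pending now {c=22})
Op 7: UPDATE d=17 (pending; pending now {c=22, d=17})
Op 8: ROLLBACK: discarded pending ['c', 'd']; in_txn=False
Op 9: UPDATE d=26 (auto-commit; committed d=26)
ROLLBACK at op 3 discards: ['c']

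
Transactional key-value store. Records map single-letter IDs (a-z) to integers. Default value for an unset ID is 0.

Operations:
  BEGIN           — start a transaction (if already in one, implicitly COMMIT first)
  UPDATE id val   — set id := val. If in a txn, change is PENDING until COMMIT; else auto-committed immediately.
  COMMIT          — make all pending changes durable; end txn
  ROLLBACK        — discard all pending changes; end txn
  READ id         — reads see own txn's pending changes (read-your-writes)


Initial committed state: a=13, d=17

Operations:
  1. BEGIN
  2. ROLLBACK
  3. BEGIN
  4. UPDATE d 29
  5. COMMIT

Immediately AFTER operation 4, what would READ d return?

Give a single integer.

Initial committed: {a=13, d=17}
Op 1: BEGIN: in_txn=True, pending={}
Op 2: ROLLBACK: discarded pending []; in_txn=False
Op 3: BEGIN: in_txn=True, pending={}
Op 4: UPDATE d=29 (pending; pending now {d=29})
After op 4: visible(d) = 29 (pending={d=29}, committed={a=13, d=17})

Answer: 29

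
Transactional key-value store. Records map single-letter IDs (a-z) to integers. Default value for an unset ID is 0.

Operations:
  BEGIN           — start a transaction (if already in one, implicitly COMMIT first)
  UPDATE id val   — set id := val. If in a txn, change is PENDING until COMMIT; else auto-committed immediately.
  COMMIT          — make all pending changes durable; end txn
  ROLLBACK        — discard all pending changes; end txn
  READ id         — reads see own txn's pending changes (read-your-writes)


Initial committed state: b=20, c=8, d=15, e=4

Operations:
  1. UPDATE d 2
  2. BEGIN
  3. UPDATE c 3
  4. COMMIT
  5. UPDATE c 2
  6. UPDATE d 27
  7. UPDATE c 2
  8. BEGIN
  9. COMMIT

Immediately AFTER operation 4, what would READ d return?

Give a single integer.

Initial committed: {b=20, c=8, d=15, e=4}
Op 1: UPDATE d=2 (auto-commit; committed d=2)
Op 2: BEGIN: in_txn=True, pending={}
Op 3: UPDATE c=3 (pending; pending now {c=3})
Op 4: COMMIT: merged ['c'] into committed; committed now {b=20, c=3, d=2, e=4}
After op 4: visible(d) = 2 (pending={}, committed={b=20, c=3, d=2, e=4})

Answer: 2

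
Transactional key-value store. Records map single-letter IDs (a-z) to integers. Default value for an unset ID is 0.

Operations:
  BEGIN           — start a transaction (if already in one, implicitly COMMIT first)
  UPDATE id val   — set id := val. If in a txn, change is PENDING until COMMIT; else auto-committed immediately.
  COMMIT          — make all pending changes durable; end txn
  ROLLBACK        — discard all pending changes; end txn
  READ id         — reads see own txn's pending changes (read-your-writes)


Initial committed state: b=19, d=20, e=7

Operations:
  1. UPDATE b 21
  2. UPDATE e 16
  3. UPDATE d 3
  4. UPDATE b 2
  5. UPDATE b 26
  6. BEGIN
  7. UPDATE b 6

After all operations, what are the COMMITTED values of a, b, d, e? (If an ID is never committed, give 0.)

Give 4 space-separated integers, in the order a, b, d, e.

Initial committed: {b=19, d=20, e=7}
Op 1: UPDATE b=21 (auto-commit; committed b=21)
Op 2: UPDATE e=16 (auto-commit; committed e=16)
Op 3: UPDATE d=3 (auto-commit; committed d=3)
Op 4: UPDATE b=2 (auto-commit; committed b=2)
Op 5: UPDATE b=26 (auto-commit; committed b=26)
Op 6: BEGIN: in_txn=True, pending={}
Op 7: UPDATE b=6 (pending; pending now {b=6})
Final committed: {b=26, d=3, e=16}

Answer: 0 26 3 16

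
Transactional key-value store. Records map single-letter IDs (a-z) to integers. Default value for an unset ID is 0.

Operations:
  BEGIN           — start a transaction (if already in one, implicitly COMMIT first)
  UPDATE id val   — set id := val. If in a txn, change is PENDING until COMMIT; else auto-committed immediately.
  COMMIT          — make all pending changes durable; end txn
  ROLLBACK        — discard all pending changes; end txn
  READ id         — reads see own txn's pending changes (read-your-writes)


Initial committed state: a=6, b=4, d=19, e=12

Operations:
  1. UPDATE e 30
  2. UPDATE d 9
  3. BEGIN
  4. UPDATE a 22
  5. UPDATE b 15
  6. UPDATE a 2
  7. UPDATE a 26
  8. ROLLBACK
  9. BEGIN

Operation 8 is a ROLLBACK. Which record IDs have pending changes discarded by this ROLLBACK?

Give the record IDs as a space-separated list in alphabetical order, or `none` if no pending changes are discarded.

Initial committed: {a=6, b=4, d=19, e=12}
Op 1: UPDATE e=30 (auto-commit; committed e=30)
Op 2: UPDATE d=9 (auto-commit; committed d=9)
Op 3: BEGIN: in_txn=True, pending={}
Op 4: UPDATE a=22 (pending; pending now {a=22})
Op 5: UPDATE b=15 (pending; pending now {a=22, b=15})
Op 6: UPDATE a=2 (pending; pending now {a=2, b=15})
Op 7: UPDATE a=26 (pending; pending now {a=26, b=15})
Op 8: ROLLBACK: discarded pending ['a', 'b']; in_txn=False
Op 9: BEGIN: in_txn=True, pending={}
ROLLBACK at op 8 discards: ['a', 'b']

Answer: a b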